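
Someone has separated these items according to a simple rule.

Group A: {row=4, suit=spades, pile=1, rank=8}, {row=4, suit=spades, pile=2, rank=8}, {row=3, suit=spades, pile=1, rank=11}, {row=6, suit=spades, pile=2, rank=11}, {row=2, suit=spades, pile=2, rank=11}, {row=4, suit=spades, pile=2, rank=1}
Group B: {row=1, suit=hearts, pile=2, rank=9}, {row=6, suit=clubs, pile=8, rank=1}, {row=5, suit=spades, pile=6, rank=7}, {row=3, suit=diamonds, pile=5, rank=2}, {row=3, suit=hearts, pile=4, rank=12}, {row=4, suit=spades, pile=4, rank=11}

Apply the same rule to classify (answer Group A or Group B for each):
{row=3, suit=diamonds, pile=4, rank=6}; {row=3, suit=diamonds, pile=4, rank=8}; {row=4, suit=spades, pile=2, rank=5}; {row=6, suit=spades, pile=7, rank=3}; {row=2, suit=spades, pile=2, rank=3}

Group B, Group B, Group A, Group B, Group A

Rule: suit is spades AND pile ≤ 2. This holds for each 'Group A' example and fails for each 'Group B' one.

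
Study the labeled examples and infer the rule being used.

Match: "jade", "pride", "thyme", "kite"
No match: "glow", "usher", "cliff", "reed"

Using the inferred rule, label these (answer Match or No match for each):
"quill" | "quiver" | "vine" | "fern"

The pattern is that an item is 'Match' exactly when: ends with 'e'.
"quill" → ends with 'l' → No match.
"quiver" → ends with 'r' → No match.
"vine" → ends with 'e' → Match.
"fern" → ends with 'n' → No match.

No match, No match, Match, No match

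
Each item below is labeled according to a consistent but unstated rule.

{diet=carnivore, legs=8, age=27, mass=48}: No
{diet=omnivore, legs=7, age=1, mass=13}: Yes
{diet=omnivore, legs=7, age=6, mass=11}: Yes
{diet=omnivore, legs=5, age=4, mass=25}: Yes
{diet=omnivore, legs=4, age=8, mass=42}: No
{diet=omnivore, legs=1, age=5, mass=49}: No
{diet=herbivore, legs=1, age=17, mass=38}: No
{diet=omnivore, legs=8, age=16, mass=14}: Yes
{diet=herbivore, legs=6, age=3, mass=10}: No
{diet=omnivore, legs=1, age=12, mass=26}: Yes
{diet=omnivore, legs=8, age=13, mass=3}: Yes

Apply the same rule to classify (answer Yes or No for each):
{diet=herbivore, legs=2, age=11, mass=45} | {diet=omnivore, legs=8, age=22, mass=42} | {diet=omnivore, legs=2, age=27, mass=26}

No, No, Yes

The simplest hypothesis consistent with all the labels is: diet is omnivore AND mass ≤ 26.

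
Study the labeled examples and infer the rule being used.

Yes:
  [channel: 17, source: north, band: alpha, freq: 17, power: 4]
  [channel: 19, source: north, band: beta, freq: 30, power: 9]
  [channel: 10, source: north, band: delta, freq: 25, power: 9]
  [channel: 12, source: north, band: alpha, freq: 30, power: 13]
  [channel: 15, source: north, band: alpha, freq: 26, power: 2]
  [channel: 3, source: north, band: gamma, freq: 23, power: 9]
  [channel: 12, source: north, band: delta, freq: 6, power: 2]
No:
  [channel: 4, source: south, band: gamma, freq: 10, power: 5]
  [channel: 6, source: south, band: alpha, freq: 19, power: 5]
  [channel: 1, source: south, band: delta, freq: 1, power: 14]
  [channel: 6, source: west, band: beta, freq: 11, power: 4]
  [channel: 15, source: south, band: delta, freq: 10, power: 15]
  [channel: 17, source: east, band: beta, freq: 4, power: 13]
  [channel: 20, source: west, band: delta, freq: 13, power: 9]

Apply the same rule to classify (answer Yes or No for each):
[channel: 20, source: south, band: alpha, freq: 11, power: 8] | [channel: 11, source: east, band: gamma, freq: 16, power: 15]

No, No

The rule appears to be: source is north.
[channel: 20, source: south, band: alpha, freq: 11, power: 8] — source is south, hence No. [channel: 11, source: east, band: gamma, freq: 16, power: 15] — source is east, hence No.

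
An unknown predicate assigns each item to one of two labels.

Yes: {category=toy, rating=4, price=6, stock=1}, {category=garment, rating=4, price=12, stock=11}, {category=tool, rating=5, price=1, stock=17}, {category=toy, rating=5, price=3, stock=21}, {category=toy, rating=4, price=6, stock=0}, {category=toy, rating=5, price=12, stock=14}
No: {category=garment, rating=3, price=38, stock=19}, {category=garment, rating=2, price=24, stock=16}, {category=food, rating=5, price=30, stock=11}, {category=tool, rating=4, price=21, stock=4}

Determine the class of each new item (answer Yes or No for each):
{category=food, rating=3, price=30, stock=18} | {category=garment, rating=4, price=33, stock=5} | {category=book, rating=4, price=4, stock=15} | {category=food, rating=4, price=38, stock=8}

Rule: price ≤ 12. This holds for each 'Yes' example and fails for each 'No' one.
{category=food, rating=3, price=30, stock=18}: price = 30 — does not fit, so No.
{category=garment, rating=4, price=33, stock=5}: price = 33 — does not fit, so No.
{category=book, rating=4, price=4, stock=15}: price = 4 — satisfies this, so Yes.
{category=food, rating=4, price=38, stock=8}: price = 38 — does not fit, so No.

No, No, Yes, No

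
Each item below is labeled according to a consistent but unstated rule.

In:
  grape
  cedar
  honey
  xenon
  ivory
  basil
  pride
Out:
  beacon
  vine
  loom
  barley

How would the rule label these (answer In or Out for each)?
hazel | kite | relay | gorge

In, Out, In, In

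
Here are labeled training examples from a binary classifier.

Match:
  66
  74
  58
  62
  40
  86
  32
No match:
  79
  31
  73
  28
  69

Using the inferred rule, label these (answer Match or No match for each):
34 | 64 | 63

A rule that fits every label: even AND at least 31 — true of each 'Match' example, false of each 'No match' one.

Match, Match, No match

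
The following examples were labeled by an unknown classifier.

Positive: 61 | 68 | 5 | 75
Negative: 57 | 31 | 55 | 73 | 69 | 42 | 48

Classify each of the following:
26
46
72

Positive, Negative, Negative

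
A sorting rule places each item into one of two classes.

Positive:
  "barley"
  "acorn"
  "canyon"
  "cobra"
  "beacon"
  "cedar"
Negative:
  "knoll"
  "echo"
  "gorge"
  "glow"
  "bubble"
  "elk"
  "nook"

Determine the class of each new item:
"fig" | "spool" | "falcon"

Looking at the examples, the only property every 'Positive' case has and every 'Negative' case lacks is: contains 'a'.
"fig": no 'a' — lacks this property, so Negative. "spool": no 'a' — lacks this property, so Negative. "falcon": has 'a' — has this property, so Positive.

Negative, Negative, Positive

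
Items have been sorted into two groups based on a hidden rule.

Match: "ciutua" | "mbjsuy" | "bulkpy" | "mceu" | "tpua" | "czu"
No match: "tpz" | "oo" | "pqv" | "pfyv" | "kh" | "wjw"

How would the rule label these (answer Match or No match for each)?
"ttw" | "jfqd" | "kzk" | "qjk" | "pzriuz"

No match, No match, No match, No match, Match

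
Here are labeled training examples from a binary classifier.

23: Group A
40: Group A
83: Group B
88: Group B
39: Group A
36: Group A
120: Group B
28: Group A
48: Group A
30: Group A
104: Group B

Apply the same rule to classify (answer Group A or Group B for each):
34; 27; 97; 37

A rule that fits every label: at most 48 — true of each 'Group A' example, false of each 'Group B' one.

Group A, Group A, Group B, Group A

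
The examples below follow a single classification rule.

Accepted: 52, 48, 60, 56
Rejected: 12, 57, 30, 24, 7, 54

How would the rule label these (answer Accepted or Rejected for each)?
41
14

One predicate separates the groups cleanly: multiple of 4 AND at least 30.

Rejected, Rejected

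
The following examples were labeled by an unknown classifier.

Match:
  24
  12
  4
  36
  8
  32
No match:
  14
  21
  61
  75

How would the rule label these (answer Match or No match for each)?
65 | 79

No match, No match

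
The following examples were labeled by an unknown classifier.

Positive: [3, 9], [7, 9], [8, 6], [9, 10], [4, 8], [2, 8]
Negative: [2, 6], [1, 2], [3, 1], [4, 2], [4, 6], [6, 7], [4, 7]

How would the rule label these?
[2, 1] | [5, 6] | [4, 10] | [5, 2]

Negative, Negative, Positive, Negative

The simplest hypothesis consistent with all the labels is: max ≥ 8.
[2, 1]: Negative (max 2). [5, 6]: Negative (max 6). [4, 10]: Positive (max 10). [5, 2]: Negative (max 5).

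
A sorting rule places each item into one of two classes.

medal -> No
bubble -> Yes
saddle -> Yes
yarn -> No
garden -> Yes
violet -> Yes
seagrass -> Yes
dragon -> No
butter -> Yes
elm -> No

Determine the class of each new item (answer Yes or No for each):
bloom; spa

No, No

A rule that fits every label: even length AND contains 'e' — true of each 'Yes' example, false of each 'No' one.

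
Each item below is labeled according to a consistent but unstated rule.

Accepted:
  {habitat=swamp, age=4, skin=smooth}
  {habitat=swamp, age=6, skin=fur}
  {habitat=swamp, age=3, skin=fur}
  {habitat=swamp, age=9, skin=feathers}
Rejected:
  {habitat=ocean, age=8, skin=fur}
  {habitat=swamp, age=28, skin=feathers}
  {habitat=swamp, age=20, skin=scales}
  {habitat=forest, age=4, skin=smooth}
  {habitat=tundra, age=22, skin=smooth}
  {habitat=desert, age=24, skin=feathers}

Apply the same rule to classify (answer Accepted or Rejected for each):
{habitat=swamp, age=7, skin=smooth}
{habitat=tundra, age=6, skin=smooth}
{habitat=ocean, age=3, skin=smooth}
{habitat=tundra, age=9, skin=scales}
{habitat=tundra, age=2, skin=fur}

Rule: habitat is swamp AND age ≤ 9. This holds for each 'Accepted' example and fails for each 'Rejected' one.
{habitat=swamp, age=7, skin=smooth}: habitat is swamp, age = 7 — has this property, so Accepted.
{habitat=tundra, age=6, skin=smooth}: habitat is tundra, age = 6 — does not fit, so Rejected.
{habitat=ocean, age=3, skin=smooth}: habitat is ocean, age = 3 — does not fit, so Rejected.
{habitat=tundra, age=9, skin=scales}: habitat is tundra, age = 9 — does not fit, so Rejected.
{habitat=tundra, age=2, skin=fur}: habitat is tundra, age = 2 — does not fit, so Rejected.

Accepted, Rejected, Rejected, Rejected, Rejected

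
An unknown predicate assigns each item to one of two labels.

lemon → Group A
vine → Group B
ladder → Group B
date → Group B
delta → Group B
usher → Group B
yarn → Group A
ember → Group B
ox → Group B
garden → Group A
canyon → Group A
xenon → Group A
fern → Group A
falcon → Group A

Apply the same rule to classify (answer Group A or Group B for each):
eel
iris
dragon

Every 'Group A' example satisfies: ends with 'n'. None of the 'Group B' examples do.
eel: Group B (ends with 'l'). iris: Group B (ends with 's'). dragon: Group A (ends with 'n').

Group B, Group B, Group A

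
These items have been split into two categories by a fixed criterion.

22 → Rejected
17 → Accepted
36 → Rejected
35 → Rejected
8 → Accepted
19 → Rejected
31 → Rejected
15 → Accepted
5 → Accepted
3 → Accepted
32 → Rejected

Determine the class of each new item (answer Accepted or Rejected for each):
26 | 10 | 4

Rejected, Accepted, Accepted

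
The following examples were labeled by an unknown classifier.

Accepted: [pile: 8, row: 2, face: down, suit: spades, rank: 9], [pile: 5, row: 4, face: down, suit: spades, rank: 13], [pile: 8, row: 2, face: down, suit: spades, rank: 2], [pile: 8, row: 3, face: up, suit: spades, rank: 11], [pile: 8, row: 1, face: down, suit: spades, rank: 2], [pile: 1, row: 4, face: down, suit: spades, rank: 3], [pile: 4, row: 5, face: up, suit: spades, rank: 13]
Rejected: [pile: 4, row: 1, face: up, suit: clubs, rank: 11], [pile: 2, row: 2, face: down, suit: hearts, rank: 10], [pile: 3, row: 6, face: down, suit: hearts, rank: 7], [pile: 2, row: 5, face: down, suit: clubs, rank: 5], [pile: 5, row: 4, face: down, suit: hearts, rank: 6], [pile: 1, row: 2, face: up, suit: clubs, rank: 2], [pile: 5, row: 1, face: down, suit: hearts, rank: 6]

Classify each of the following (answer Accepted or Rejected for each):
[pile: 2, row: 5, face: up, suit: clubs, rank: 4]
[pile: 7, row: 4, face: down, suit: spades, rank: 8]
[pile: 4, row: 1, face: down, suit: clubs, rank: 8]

Rejected, Accepted, Rejected

'Accepted' ⟺ suit is spades.
[pile: 2, row: 5, face: up, suit: clubs, rank: 4] → suit is clubs → Rejected. [pile: 7, row: 4, face: down, suit: spades, rank: 8] → suit is spades → Accepted. [pile: 4, row: 1, face: down, suit: clubs, rank: 8] → suit is clubs → Rejected.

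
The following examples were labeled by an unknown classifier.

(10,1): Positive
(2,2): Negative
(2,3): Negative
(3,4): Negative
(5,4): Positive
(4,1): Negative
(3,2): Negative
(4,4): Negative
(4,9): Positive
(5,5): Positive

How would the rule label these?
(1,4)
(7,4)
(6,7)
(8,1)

Negative, Positive, Positive, Positive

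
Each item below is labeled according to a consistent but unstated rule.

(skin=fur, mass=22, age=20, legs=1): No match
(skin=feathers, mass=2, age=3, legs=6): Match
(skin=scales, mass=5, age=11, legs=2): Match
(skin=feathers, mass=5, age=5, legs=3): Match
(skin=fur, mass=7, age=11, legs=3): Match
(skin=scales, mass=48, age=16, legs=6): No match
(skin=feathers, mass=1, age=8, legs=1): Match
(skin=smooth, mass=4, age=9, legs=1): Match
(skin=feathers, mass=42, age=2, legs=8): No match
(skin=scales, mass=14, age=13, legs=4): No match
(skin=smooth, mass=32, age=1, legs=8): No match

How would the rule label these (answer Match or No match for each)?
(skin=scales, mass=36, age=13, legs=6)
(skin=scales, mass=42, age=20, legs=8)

No match, No match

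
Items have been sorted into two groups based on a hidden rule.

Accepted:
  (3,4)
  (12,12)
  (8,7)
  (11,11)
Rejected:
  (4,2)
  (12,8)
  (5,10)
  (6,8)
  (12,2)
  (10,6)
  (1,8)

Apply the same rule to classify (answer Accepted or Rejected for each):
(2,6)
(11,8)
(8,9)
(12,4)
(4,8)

Rejected, Rejected, Accepted, Rejected, Rejected

Rule: |first − second| ≤ 1. This holds for each 'Accepted' example and fails for each 'Rejected' one.
Rejected: (2,6), since |2−6| = 4. Rejected: (11,8), since |11−8| = 3. Accepted: (8,9), since |8−9| = 1. Rejected: (12,4), since |12−4| = 8. Rejected: (4,8), since |4−8| = 4.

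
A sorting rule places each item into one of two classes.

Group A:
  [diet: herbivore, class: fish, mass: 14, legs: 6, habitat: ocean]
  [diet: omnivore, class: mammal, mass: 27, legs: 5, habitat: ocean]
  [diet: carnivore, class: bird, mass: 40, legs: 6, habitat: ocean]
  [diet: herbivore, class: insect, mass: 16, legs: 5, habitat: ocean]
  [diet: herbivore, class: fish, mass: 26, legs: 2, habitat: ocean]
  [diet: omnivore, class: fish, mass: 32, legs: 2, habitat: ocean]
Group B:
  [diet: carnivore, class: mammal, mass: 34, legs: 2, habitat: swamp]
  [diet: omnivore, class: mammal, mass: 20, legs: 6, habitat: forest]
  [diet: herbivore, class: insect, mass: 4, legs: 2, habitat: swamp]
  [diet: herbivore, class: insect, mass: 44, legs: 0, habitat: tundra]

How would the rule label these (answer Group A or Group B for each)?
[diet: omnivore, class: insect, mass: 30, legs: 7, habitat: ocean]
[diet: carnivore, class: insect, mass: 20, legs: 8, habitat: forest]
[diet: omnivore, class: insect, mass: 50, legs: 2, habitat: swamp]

Group A, Group B, Group B

The common property of the 'Group A' items is: habitat is ocean. No 'Group B' item has it.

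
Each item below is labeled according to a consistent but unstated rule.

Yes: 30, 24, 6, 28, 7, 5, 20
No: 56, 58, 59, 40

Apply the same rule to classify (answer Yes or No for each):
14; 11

Rule: at most 30. This holds for each 'Yes' example and fails for each 'No' one.
14: Yes (14 ≤ 30). 11: Yes (11 ≤ 30).

Yes, Yes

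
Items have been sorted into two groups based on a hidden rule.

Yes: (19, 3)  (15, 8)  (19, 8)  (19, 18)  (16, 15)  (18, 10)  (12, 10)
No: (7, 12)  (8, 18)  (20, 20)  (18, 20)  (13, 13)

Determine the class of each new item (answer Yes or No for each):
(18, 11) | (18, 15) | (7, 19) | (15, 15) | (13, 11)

Yes, Yes, No, No, Yes

The distinguishing property — first > second — holds for all the 'Yes' cases and none of the 'No' cases.
(18, 11): Yes (18 > 11). (18, 15): Yes (18 > 15). (7, 19): No (7 < 19). (15, 15): No (15 = 15). (13, 11): Yes (13 > 11).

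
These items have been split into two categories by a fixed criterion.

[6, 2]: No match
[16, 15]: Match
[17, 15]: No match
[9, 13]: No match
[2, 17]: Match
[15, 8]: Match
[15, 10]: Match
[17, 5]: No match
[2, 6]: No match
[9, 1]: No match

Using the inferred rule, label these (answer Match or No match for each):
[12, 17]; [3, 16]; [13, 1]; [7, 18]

Match, Match, No match, Match

'Match' ⟺ sum is odd.
[12, 17]: 12+17 = 29 — has this property, so Match. [3, 16]: 3+16 = 19 — has this property, so Match. [13, 1]: 13+1 = 14 — doesn't qualify, so No match. [7, 18]: 7+18 = 25 — has this property, so Match.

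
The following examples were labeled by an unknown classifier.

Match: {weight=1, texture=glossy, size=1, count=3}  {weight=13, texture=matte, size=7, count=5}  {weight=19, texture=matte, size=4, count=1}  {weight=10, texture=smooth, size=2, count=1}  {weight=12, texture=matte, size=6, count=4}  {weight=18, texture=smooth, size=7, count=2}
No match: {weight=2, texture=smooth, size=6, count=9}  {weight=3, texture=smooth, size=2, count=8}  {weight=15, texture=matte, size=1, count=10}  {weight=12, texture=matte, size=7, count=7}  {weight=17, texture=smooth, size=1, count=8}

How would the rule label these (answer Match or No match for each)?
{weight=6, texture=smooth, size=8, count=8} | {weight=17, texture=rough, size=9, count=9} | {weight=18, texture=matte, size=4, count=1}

No match, No match, Match

The simplest hypothesis consistent with all the labels is: count ≤ 5.
{weight=6, texture=smooth, size=8, count=8} → count = 8 → No match. {weight=17, texture=rough, size=9, count=9} → count = 9 → No match. {weight=18, texture=matte, size=4, count=1} → count = 1 → Match.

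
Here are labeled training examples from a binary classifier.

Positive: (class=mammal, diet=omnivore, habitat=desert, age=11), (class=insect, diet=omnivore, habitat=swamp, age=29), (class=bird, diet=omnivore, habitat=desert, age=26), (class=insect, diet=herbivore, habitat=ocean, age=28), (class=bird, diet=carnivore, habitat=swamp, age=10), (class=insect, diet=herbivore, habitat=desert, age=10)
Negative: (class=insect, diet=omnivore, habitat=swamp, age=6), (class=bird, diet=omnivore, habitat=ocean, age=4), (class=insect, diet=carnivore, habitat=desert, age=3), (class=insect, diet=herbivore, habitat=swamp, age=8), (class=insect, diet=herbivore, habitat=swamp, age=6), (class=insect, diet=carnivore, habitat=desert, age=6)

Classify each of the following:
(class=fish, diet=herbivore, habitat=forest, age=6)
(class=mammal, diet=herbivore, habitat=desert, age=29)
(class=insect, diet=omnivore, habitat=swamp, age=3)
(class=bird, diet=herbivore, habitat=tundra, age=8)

Negative, Positive, Negative, Negative

The simplest hypothesis consistent with all the labels is: age ≥ 10.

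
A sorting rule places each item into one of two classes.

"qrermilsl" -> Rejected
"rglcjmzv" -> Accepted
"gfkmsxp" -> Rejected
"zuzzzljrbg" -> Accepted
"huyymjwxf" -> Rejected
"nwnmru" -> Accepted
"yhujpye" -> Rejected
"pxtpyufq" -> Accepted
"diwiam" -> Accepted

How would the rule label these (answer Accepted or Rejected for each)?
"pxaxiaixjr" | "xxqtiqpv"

Accepted, Accepted

'Accepted' ⟺ even length.
"pxaxiaixjr" — length 10, hence Accepted. "xxqtiqpv" — length 8, hence Accepted.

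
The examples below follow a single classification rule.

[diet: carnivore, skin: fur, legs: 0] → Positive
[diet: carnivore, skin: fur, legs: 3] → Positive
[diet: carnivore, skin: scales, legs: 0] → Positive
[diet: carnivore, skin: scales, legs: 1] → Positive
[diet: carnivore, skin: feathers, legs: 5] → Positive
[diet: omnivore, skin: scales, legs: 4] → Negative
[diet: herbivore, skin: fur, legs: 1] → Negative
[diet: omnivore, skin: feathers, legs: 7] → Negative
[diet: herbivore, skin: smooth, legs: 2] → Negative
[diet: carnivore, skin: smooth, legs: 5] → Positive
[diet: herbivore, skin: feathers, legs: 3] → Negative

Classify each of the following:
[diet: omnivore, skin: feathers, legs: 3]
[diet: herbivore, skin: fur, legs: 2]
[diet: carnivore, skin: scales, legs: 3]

Negative, Negative, Positive

Every 'Positive' example satisfies: diet is carnivore. None of the 'Negative' examples do.
[diet: omnivore, skin: feathers, legs: 3]: diet is omnivore, fails this test → Negative. [diet: herbivore, skin: fur, legs: 2]: diet is herbivore, fails this test → Negative. [diet: carnivore, skin: scales, legs: 3]: diet is carnivore, qualifies → Positive.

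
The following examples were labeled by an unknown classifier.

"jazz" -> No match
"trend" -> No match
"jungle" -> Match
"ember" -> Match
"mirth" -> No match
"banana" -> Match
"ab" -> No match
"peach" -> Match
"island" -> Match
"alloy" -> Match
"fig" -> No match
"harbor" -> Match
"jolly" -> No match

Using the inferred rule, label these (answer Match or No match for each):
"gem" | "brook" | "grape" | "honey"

No match, Match, Match, Match

Rule: has ≥ 2 vowels. This holds for each 'Match' example and fails for each 'No match' one.
No match: "gem", since 1 vowel. Match: "brook", since 2 vowels. Match: "grape", since 2 vowels. Match: "honey", since 2 vowels.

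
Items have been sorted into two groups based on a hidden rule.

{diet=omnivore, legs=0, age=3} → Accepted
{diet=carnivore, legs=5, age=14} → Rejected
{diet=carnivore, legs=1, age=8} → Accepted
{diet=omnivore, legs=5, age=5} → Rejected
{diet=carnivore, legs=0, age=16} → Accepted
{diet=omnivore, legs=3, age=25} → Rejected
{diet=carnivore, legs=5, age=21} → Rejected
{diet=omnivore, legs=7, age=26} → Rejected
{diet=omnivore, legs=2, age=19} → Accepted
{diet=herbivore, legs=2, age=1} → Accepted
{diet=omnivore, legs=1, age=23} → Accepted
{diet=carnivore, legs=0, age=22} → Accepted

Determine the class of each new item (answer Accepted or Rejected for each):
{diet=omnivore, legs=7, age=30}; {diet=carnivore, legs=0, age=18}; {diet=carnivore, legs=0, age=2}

Rejected, Accepted, Accepted

The rule appears to be: legs ≤ 2.
{diet=omnivore, legs=7, age=30} — legs = 7, hence Rejected. {diet=carnivore, legs=0, age=18} — legs = 0, hence Accepted. {diet=carnivore, legs=0, age=2} — legs = 0, hence Accepted.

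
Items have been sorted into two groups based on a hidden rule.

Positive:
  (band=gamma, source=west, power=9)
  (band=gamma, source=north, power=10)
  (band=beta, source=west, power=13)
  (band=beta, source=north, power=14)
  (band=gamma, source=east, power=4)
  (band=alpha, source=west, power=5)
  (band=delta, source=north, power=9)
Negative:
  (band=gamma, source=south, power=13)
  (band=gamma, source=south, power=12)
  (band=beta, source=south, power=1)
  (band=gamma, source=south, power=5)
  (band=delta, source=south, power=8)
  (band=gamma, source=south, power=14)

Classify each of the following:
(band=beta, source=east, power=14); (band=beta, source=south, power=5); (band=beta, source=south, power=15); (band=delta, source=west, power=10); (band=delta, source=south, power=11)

The distinguishing property — source is not south — holds for all the 'Positive' cases and none of the 'Negative' cases.

Positive, Negative, Negative, Positive, Negative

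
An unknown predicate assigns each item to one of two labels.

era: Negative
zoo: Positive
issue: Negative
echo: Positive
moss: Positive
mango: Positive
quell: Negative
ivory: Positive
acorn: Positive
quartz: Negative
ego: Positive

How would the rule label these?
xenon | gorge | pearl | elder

Positive, Positive, Negative, Negative

Every 'Positive' example satisfies: contains 'o'. None of the 'Negative' examples do.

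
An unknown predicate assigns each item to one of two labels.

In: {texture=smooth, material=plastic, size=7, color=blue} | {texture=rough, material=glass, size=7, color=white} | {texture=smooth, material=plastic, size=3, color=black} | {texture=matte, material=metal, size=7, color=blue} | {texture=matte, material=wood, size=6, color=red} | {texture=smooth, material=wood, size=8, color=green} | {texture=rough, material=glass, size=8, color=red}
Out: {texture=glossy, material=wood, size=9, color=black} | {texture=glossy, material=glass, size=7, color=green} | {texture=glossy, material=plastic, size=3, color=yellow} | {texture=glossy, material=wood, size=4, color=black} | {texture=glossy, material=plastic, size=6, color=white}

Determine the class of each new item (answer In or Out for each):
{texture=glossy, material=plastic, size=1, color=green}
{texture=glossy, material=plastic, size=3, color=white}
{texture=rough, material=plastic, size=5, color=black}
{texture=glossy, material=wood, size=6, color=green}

The classifier is using: texture is not glossy.
{texture=glossy, material=plastic, size=1, color=green}: texture is glossy, does not fit → Out.
{texture=glossy, material=plastic, size=3, color=white}: texture is glossy, does not fit → Out.
{texture=rough, material=plastic, size=5, color=black}: texture is rough, fits → In.
{texture=glossy, material=wood, size=6, color=green}: texture is glossy, does not fit → Out.

Out, Out, In, Out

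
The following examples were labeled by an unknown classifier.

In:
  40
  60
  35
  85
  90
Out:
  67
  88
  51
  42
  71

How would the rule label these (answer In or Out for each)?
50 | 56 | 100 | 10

In, Out, In, In

Rule: multiple of 5. This holds for each 'In' example and fails for each 'Out' one.
50 — 50 = 5·10, hence In. 56 — 56 = 5·11 + 1, hence Out. 100 — 100 = 5·20, hence In. 10 — 10 = 5·2, hence In.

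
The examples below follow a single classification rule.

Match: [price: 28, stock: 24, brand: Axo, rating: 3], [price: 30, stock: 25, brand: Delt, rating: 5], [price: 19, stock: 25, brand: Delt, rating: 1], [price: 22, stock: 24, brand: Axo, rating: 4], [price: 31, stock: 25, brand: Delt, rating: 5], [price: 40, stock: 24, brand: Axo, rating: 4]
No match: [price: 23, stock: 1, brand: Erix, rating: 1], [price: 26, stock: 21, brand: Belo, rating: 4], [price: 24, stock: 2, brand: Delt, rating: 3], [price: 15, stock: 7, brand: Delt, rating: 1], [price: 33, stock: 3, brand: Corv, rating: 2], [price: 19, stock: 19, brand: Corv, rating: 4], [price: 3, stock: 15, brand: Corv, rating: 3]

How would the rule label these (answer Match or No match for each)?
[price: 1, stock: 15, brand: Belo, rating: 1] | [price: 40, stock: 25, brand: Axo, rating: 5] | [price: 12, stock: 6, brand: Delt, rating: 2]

No match, Match, No match

A rule that fits every label: stock ≥ 24 — true of each 'Match' example, false of each 'No match' one.
No match: [price: 1, stock: 15, brand: Belo, rating: 1], since stock = 15.
Match: [price: 40, stock: 25, brand: Axo, rating: 5], since stock = 25.
No match: [price: 12, stock: 6, brand: Delt, rating: 2], since stock = 6.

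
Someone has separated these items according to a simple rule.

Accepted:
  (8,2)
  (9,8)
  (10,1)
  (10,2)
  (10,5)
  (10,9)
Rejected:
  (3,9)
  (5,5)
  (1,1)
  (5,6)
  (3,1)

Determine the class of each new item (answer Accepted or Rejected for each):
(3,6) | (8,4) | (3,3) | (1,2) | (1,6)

The simplest hypothesis consistent with all the labels is: first ≥ 6.
(3,6) — first 3, hence Rejected.
(8,4) — first 8, hence Accepted.
(3,3) — first 3, hence Rejected.
(1,2) — first 1, hence Rejected.
(1,6) — first 1, hence Rejected.

Rejected, Accepted, Rejected, Rejected, Rejected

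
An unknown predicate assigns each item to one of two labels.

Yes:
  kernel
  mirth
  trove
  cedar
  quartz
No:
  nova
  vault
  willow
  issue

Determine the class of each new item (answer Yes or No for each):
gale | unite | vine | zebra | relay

Looking at the examples, the only property every 'Yes' case has and every 'No' case lacks is: contains 'r'.
No: gale, since no 'r'. No: unite, since no 'r'. No: vine, since no 'r'. Yes: zebra, since has 'r'. Yes: relay, since has 'r'.

No, No, No, Yes, Yes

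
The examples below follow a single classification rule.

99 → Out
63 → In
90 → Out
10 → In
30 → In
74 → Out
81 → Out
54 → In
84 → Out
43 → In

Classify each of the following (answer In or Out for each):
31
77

'In' ⟺ at most 63.
31 → 31 ≤ 63 → In. 77 → 77 > 63 → Out.

In, Out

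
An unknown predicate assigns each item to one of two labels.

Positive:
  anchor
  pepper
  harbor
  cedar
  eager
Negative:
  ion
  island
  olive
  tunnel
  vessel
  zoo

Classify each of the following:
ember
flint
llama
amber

Positive, Negative, Negative, Positive

The common property of the 'Positive' items is: contains 'r'. No 'Negative' item has it.
ember → has 'r' → Positive.
flint → no 'r' → Negative.
llama → no 'r' → Negative.
amber → has 'r' → Positive.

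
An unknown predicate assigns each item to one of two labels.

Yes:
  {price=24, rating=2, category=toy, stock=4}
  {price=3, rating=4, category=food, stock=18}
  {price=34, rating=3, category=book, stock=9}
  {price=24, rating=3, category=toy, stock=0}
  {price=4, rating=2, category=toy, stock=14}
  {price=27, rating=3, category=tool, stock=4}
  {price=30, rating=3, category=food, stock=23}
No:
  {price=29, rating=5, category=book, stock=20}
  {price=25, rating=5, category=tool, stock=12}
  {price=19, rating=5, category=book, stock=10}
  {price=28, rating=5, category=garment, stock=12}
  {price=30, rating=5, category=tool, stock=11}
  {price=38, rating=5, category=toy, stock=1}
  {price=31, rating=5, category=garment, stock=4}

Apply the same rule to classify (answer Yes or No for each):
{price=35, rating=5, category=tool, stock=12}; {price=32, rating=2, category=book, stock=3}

The pattern is that an item is 'Yes' exactly when: rating ≤ 4.

No, Yes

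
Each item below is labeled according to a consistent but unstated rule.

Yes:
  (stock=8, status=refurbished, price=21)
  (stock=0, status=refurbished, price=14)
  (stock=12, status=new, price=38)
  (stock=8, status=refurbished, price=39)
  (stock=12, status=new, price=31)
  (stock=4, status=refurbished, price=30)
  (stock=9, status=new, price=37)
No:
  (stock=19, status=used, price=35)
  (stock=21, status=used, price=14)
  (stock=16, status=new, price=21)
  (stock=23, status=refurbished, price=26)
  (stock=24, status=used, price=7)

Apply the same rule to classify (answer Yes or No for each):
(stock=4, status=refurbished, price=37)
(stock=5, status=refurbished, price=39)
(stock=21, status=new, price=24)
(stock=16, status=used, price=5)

One predicate separates the groups cleanly: stock ≤ 12.

Yes, Yes, No, No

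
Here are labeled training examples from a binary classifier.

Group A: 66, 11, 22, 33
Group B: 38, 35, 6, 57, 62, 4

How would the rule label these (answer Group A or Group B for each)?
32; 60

The common property of the 'Group A' items is: multiple of 11. No 'Group B' item has it.

Group B, Group B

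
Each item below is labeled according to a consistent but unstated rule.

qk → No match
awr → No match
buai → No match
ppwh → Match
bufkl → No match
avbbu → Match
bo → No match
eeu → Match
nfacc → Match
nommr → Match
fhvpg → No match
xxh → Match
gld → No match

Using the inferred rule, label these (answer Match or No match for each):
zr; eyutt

The common property of the 'Match' items is: has a double letter. No 'No match' item has it.
No match: zr, since no doubled letter. Match: eyutt, since 'tt' doubled.

No match, Match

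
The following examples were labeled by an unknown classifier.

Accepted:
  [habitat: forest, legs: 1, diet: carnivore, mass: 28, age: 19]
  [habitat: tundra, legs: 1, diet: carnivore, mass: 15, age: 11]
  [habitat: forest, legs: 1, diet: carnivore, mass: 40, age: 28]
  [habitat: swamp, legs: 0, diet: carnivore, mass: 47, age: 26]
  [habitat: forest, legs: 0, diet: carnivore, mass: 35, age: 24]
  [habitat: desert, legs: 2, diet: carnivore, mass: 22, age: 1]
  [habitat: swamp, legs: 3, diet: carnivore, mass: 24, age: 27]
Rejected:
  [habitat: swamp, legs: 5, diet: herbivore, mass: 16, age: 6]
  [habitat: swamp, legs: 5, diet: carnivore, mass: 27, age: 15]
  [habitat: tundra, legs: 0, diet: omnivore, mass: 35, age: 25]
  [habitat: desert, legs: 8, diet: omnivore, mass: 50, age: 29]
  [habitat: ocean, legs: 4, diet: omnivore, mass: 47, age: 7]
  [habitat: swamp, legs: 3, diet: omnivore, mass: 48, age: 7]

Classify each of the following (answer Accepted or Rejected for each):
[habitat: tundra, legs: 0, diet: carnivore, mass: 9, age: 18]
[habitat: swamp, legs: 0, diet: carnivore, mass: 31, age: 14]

The distinguishing property — diet is carnivore AND legs ≤ 3 — holds for all the 'Accepted' cases and none of the 'Rejected' cases.
[habitat: tundra, legs: 0, diet: carnivore, mass: 9, age: 18]: Accepted (diet is carnivore, legs = 0).
[habitat: swamp, legs: 0, diet: carnivore, mass: 31, age: 14]: Accepted (diet is carnivore, legs = 0).

Accepted, Accepted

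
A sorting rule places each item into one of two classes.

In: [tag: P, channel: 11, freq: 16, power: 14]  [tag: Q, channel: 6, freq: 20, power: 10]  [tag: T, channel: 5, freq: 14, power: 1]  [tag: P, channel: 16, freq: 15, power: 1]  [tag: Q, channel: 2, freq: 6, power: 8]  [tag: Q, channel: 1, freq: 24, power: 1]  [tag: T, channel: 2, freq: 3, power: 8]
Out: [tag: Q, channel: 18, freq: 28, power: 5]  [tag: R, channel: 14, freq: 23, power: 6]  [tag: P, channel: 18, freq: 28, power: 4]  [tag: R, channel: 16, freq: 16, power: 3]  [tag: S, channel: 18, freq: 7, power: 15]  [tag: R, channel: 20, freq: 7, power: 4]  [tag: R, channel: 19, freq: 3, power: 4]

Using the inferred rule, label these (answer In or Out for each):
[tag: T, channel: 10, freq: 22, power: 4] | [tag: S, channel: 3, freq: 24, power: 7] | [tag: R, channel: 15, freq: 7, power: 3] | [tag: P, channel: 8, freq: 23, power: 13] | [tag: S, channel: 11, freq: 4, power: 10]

In, In, Out, In, In

The classifier is using: channel ≤ 11 OR freq = 15.
[tag: T, channel: 10, freq: 22, power: 4]: channel = 10, freq = 22, passes → In. [tag: S, channel: 3, freq: 24, power: 7]: channel = 3, freq = 24, passes → In. [tag: R, channel: 15, freq: 7, power: 3]: channel = 15, freq = 7, does not fit → Out. [tag: P, channel: 8, freq: 23, power: 13]: channel = 8, freq = 23, passes → In. [tag: S, channel: 11, freq: 4, power: 10]: channel = 11, freq = 4, passes → In.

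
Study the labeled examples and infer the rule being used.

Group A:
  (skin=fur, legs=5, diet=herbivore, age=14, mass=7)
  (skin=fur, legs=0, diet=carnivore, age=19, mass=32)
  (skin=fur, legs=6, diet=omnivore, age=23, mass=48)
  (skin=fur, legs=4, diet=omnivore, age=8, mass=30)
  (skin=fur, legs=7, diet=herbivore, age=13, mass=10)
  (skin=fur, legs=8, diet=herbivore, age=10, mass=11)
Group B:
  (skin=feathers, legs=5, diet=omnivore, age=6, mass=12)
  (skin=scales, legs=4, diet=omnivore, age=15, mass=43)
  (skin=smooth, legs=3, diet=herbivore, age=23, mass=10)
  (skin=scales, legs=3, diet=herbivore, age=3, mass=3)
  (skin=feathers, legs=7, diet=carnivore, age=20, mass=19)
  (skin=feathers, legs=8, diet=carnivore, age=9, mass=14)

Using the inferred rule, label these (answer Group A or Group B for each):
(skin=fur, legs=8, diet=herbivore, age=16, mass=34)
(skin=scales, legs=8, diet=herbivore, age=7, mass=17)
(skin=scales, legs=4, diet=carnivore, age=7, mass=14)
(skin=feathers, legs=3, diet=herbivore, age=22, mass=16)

'Group A' ⟺ skin is fur.

Group A, Group B, Group B, Group B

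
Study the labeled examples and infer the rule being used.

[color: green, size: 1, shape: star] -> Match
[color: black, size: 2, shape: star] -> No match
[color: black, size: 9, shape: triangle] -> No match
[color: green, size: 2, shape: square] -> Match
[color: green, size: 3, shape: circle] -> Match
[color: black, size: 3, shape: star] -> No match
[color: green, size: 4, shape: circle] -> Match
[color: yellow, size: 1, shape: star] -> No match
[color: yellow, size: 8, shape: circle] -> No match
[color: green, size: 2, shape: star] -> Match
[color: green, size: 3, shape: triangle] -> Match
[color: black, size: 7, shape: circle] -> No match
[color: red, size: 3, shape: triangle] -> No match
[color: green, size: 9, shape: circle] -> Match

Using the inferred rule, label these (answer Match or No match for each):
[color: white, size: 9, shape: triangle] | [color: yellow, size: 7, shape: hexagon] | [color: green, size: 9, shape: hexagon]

No match, No match, Match

A rule that fits every label: color is green — true of each 'Match' example, false of each 'No match' one.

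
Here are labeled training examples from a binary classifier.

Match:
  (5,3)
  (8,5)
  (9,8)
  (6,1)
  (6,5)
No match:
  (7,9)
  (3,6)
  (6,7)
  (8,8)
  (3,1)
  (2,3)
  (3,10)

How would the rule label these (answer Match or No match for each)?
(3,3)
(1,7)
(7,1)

The classifier is using: first > second AND sum ≥ 5.
(3,3) → 3 = 3, 3+3 = 6 → No match.
(1,7) → 1 < 7, 1+7 = 8 → No match.
(7,1) → 7 > 1, 7+1 = 8 → Match.

No match, No match, Match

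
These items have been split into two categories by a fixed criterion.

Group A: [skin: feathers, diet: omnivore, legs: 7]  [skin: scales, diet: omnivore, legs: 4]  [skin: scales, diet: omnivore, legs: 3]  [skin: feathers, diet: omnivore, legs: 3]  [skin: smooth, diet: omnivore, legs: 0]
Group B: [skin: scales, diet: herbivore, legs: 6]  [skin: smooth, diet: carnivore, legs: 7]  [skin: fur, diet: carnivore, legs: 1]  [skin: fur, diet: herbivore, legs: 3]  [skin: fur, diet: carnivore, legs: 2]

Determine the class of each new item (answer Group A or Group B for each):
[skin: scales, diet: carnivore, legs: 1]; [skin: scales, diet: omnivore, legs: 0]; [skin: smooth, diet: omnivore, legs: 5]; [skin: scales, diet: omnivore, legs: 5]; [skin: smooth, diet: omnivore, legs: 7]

Comparing the two groups points to one rule — diet is omnivore.
[skin: scales, diet: carnivore, legs: 1]: diet is carnivore — does not fit, so Group B. [skin: scales, diet: omnivore, legs: 0]: diet is omnivore — has this property, so Group A. [skin: smooth, diet: omnivore, legs: 5]: diet is omnivore — has this property, so Group A. [skin: scales, diet: omnivore, legs: 5]: diet is omnivore — has this property, so Group A. [skin: smooth, diet: omnivore, legs: 7]: diet is omnivore — has this property, so Group A.

Group B, Group A, Group A, Group A, Group A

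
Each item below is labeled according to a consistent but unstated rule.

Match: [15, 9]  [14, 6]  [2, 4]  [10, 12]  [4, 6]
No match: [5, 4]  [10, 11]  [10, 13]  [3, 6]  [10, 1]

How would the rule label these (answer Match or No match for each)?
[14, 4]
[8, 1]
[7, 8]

Match, No match, No match

All 'Match' examples share one property — sum is even — and every 'No match' example lacks it.
[14, 4] → 14+4 = 18 → Match.
[8, 1] → 8+1 = 9 → No match.
[7, 8] → 7+8 = 15 → No match.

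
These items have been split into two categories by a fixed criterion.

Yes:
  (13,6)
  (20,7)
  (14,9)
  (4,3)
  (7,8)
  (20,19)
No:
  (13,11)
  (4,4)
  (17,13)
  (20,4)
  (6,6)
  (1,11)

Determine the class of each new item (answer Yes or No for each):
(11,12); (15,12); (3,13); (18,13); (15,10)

The simplest hypothesis consistent with all the labels is: sum is odd.
(11,12): 11+12 = 23 — fits, so Yes.
(15,12): 15+12 = 27 — fits, so Yes.
(3,13): 3+13 = 16 — doesn't match, so No.
(18,13): 18+13 = 31 — fits, so Yes.
(15,10): 15+10 = 25 — fits, so Yes.

Yes, Yes, No, Yes, Yes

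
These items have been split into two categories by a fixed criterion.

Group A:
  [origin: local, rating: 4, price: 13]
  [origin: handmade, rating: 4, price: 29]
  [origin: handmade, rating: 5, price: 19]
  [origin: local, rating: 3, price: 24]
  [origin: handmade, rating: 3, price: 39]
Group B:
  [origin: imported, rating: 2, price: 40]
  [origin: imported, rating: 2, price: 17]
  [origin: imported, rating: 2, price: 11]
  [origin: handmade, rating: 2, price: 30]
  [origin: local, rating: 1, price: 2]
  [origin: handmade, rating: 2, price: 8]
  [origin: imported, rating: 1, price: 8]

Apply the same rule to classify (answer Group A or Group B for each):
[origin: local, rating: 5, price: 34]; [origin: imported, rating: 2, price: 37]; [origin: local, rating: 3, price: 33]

The classifier is using: rating ≥ 3.

Group A, Group B, Group A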